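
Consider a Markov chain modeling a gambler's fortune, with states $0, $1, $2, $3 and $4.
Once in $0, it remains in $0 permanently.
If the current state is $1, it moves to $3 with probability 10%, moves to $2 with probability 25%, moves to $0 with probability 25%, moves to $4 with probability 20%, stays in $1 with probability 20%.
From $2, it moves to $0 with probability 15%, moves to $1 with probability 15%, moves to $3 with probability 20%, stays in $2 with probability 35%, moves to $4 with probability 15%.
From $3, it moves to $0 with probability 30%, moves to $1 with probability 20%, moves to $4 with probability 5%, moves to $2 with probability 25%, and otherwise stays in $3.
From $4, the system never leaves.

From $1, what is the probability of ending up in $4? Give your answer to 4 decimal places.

Let h(s) be the probability of absorption at $4 starting from transient state s. Then h($4) = 1 and h($0) = 0. By first-step analysis:
h($1) = 0.25·0 + 0.2·h($1) + 0.25·h($2) + 0.1·h($3) + 0.2·1
h($2) = 0.15·0 + 0.15·h($1) + 0.35·h($2) + 0.2·h($3) + 0.15·1
h($3) = 0.3·0 + 0.2·h($1) + 0.25·h($2) + 0.2·h($3) + 0.05·1
Solving: h($1) = 0.4182, h($2) = 0.4190, h($3) = 0.2980.
Starting from $1, the probability is 0.4182.

0.4182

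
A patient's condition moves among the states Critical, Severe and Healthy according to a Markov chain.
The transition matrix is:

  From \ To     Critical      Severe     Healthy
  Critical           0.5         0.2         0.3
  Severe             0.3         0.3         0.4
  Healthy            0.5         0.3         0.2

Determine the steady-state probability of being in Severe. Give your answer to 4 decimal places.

0.2551

Let the stationary distribution be π with π = πP and π_1 + π_2 + π_3 = 1.
π_1 = 0.5·π_1 + 0.3·π_2 + 0.5·π_3
π_2 = 0.2·π_1 + 0.3·π_2 + 0.3·π_3
Solving with the normalization constraint gives π = (0.4490, 0.2551, 0.2959).
So the stationary probability of Severe is 0.2551.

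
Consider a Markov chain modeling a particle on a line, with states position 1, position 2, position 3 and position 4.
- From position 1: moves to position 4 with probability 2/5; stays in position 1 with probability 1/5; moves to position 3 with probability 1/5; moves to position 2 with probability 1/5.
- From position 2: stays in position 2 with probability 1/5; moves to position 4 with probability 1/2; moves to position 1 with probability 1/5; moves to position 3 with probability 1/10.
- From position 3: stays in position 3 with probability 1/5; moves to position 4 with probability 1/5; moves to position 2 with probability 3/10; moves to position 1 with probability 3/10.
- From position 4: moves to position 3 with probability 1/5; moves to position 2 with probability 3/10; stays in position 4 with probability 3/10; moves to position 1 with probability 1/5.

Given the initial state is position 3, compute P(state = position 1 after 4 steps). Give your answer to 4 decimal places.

0.2176

Propagate the distribution vector 4 steps from position 3.
After 0 steps: (0.0000, 0.0000, 1.0000, 0.0000)
After 1 step: (0.3000, 0.3000, 0.2000, 0.2000)
After 2 steps: (0.2200, 0.2400, 0.1700, 0.3700)
After 3 steps: (0.2170, 0.2540, 0.1760, 0.3530)
After 4 steps: (0.2176, 0.2529, 0.1746, 0.3549)
P(in position 1 after 4 steps) = 0.2176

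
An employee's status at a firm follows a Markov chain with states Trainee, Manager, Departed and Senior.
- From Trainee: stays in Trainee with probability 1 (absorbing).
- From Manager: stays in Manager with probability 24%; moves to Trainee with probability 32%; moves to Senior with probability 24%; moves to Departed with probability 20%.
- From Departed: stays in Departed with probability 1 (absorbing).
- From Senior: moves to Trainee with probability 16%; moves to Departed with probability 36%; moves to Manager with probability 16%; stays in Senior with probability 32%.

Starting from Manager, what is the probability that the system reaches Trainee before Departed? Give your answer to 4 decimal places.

Let h(s) be the probability of absorption at Trainee starting from transient state s. Then h(Trainee) = 1 and h(Departed) = 0. By first-step analysis:
h(Manager) = 0.32·1 + 0.24·h(Manager) + 0.2·0 + 0.24·h(Senior)
h(Senior) = 0.16·1 + 0.16·h(Manager) + 0.36·0 + 0.32·h(Senior)
Solving: h(Manager) = 0.5351, h(Senior) = 0.3612.
Starting from Manager, the probability is 0.5351.

0.5351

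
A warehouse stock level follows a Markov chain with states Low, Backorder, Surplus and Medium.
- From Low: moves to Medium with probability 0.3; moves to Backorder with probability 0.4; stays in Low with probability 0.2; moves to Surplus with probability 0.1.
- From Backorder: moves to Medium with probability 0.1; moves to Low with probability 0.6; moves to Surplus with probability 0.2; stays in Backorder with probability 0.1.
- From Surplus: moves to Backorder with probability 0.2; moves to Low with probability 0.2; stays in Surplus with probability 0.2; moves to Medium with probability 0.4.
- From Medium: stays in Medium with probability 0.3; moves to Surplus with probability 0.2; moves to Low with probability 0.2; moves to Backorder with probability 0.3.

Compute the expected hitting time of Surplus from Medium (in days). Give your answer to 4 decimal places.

Let t(s) be the expected number of days to first reach Surplus from state s, with t(Surplus) = 0. Conditioning on the first day:
t(Low) = 1 + 0.2·t(Low) + 0.4·t(Backorder) + 0.3·t(Medium)
t(Backorder) = 1 + 0.6·t(Low) + 0.1·t(Backorder) + 0.1·t(Medium)
t(Medium) = 1 + 0.2·t(Low) + 0.3·t(Backorder) + 0.3·t(Medium)
Solving: t(Low) = 6.5306, t(Backorder) = 6.1224, t(Medium) = 5.9184.
Expected days from Medium to Surplus: 5.9184.

5.9184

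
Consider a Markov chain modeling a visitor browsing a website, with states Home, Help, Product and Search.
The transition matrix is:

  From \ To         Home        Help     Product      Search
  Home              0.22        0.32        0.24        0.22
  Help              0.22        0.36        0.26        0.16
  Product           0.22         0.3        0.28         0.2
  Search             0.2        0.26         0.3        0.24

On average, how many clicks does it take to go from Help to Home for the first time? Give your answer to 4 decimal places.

4.6235

Let t(s) be the expected number of clicks to first reach Home from state s, with t(Home) = 0. Conditioning on the first click:
t(Help) = 1 + 0.36·t(Help) + 0.26·t(Product) + 0.16·t(Search)
t(Product) = 1 + 0.3·t(Help) + 0.28·t(Product) + 0.2·t(Search)
t(Search) = 1 + 0.26·t(Help) + 0.3·t(Product) + 0.24·t(Search)
Solving: t(Help) = 4.6235, t(Product) = 4.6277, t(Search) = 4.7242.
Expected clicks from Help to Home: 4.6235.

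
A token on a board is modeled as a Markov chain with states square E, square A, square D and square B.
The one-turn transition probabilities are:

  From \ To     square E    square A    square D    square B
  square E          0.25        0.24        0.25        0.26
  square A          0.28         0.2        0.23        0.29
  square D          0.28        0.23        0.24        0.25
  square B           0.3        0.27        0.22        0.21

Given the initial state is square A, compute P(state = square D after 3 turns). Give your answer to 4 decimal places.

Propagate the distribution vector 3 turns from square A.
After 0 turns: (0.0000, 1.0000, 0.0000, 0.0000)
After 1 turn: (0.2800, 0.2000, 0.2300, 0.2900)
After 2 turns: (0.2774, 0.2384, 0.2350, 0.2492)
After 3 turns: (0.2767, 0.2356, 0.2354, 0.2523)
P(in square D after 3 turns) = 0.2354

0.2354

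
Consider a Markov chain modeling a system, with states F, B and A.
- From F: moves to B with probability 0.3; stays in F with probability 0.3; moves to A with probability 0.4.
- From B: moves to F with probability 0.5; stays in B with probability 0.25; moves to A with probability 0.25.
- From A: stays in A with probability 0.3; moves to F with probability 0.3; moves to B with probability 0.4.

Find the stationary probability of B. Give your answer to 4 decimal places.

0.3162

Let the stationary distribution be π with π = πP and π_1 + π_2 + π_3 = 1.
π_1 = 0.3·π_1 + 0.5·π_2 + 0.3·π_3
π_2 = 0.3·π_1 + 0.25·π_2 + 0.4·π_3
Solving with the normalization constraint gives π = (0.3632, 0.3162, 0.3205).
So the stationary probability of B is 0.3162.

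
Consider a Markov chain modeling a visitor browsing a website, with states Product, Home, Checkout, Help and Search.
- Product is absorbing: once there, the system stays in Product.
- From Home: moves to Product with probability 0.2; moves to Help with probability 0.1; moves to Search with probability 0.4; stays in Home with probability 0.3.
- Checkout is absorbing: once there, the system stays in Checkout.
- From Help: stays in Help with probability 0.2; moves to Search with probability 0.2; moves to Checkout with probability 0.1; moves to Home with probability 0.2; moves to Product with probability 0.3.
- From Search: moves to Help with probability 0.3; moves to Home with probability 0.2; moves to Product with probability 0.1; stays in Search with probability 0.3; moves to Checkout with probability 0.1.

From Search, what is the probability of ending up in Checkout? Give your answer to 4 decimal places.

Let h(s) be the probability of absorption at Checkout starting from transient state s. Then h(Checkout) = 1 and h(Product) = 0. By first-step analysis:
h(Home) = 0.2·0 + 0.3·h(Home) + 0.1·h(Help) + 0.4·h(Search)
h(Help) = 0.3·0 + 0.2·h(Home) + 0.1·1 + 0.2·h(Help) + 0.2·h(Search)
h(Search) = 0.1·0 + 0.2·h(Home) + 0.1·1 + 0.3·h(Help) + 0.3·h(Search)
Solving: h(Home) = 0.2172, h(Help) = 0.2582, h(Search) = 0.3156.
Starting from Search, the probability is 0.3156.

0.3156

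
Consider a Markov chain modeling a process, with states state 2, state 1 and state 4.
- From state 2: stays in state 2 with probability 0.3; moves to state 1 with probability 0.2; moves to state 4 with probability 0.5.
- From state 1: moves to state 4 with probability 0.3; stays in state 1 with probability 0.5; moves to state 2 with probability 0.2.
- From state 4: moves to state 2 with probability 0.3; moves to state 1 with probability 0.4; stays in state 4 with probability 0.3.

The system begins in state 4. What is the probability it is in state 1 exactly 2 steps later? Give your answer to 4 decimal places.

0.3800

Sum over the intermediate state after 1 step:
P = P(state 4→state 2)·P(state 2→state 1) + P(state 4→state 1)·P(state 1→state 1) + P(state 4→state 4)·P(state 4→state 1)
  = 0.3×0.2 + 0.4×0.5 + 0.3×0.4
  = 0.0600 + 0.2000 + 0.1200 = 0.3800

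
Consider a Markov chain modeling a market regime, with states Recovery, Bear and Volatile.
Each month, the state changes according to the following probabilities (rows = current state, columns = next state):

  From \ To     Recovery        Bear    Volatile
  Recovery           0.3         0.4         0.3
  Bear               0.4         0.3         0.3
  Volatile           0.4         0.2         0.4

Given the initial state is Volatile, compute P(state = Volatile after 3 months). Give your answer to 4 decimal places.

0.3340

Propagate the distribution vector 3 months from Volatile.
After 0 months: (0.0000, 0.0000, 1.0000)
After 1 month: (0.4000, 0.2000, 0.4000)
After 2 months: (0.3600, 0.3000, 0.3400)
After 3 months: (0.3640, 0.3020, 0.3340)
P(in Volatile after 3 months) = 0.3340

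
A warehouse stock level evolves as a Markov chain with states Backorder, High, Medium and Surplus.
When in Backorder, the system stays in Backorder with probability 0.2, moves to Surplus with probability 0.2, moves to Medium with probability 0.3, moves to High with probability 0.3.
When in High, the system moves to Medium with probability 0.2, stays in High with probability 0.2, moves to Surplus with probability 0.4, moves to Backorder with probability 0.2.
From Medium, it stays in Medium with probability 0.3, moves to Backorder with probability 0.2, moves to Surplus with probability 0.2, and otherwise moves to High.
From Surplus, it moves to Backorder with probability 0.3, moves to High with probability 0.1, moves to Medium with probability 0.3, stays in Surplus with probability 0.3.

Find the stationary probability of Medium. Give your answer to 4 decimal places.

0.2777

Let the stationary distribution be π with π = πP and π_1 + π_2 + π_3 + π_4 = 1.
π_1 = 0.2·π_1 + 0.2·π_2 + 0.2·π_3 + 0.3·π_4
π_2 = 0.3·π_1 + 0.2·π_2 + 0.3·π_3 + 0.1·π_4
π_3 = 0.3·π_1 + 0.2·π_2 + 0.3·π_3 + 0.3·π_4
Solving with the normalization constraint gives π = (0.2272, 0.2233, 0.2777, 0.2718).
So the stationary probability of Medium is 0.2777.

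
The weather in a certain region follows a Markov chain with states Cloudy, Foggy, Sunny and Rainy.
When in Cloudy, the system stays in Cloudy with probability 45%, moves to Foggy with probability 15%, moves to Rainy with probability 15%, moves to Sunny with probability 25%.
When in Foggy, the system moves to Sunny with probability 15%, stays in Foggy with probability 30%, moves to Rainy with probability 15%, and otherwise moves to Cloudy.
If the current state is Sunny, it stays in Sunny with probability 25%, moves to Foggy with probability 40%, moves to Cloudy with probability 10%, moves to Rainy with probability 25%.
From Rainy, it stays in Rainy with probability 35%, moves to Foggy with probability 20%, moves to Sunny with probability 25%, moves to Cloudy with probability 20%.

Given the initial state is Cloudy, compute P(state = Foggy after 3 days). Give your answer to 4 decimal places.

Propagate the distribution vector 3 days from Cloudy.
After 0 days: (1.0000, 0.0000, 0.0000, 0.0000)
After 1 day: (0.4500, 0.1500, 0.2500, 0.1500)
After 2 days: (0.3175, 0.2425, 0.2350, 0.2050)
After 3 days: (0.3044, 0.2554, 0.2258, 0.2145)
P(in Foggy after 3 days) = 0.2554

0.2554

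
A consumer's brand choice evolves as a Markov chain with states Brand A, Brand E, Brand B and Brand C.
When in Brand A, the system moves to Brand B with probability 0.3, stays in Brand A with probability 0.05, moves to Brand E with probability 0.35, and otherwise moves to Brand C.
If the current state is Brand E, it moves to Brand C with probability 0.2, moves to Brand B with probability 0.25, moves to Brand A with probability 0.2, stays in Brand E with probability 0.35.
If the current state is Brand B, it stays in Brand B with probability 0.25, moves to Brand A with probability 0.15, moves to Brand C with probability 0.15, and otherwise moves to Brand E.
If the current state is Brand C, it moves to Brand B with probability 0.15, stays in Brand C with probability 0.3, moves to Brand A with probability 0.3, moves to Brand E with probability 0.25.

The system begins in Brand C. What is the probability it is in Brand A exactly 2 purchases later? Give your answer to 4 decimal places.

0.1775

Propagate the distribution vector 2 purchases from Brand C.
After 0 purchases: (0.0000, 0.0000, 0.0000, 1.0000)
After 1 purchase: (0.3000, 0.2500, 0.1500, 0.3000)
After 2 purchases: (0.1775, 0.3350, 0.2350, 0.2525)
P(in Brand A after 2 purchases) = 0.1775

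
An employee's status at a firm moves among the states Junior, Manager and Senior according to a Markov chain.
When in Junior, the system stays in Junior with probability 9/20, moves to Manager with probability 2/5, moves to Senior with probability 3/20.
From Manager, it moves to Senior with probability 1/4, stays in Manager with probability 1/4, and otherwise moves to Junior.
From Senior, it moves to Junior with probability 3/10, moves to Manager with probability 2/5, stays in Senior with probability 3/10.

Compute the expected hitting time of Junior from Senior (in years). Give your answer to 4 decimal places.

Let t(s) be the expected number of years to first reach Junior from state s, with t(Junior) = 0. Conditioning on the first year:
t(Manager) = 1 + 0.25·t(Manager) + 0.25·t(Senior)
t(Senior) = 1 + 0.4·t(Manager) + 0.3·t(Senior)
Solving: t(Manager) = 2.2353, t(Senior) = 2.7059.
Expected years from Senior to Junior: 2.7059.

2.7059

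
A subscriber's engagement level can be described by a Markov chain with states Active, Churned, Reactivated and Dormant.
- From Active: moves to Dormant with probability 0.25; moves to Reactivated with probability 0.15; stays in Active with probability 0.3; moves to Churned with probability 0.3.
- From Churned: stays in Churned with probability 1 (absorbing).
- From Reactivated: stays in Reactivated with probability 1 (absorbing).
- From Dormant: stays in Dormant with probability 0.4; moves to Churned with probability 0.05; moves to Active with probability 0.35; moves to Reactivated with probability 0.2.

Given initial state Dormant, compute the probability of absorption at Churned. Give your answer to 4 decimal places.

Let h(s) be the probability of absorption at Churned starting from transient state s. Then h(Churned) = 1 and h(Reactivated) = 0. By first-step analysis:
h(Active) = 0.3·h(Active) + 0.3·1 + 0.15·0 + 0.25·h(Dormant)
h(Dormant) = 0.35·h(Active) + 0.05·1 + 0.2·0 + 0.4·h(Dormant)
Solving: h(Active) = 0.5789, h(Dormant) = 0.4211.
Starting from Dormant, the probability is 0.4211.

0.4211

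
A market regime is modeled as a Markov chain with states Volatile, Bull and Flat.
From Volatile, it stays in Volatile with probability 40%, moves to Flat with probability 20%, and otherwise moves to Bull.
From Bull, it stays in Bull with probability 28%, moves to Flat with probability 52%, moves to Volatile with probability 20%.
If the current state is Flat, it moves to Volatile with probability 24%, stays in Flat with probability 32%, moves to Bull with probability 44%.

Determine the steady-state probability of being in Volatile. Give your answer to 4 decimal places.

Let the stationary distribution be π with π = πP and π_1 + π_2 + π_3 = 1.
π_1 = 0.4·π_1 + 0.2·π_2 + 0.24·π_3
π_2 = 0.4·π_1 + 0.28·π_2 + 0.44·π_3
Solving with the normalization constraint gives π = (0.2681, 0.3701, 0.3618).
So the stationary probability of Volatile is 0.2681.

0.2681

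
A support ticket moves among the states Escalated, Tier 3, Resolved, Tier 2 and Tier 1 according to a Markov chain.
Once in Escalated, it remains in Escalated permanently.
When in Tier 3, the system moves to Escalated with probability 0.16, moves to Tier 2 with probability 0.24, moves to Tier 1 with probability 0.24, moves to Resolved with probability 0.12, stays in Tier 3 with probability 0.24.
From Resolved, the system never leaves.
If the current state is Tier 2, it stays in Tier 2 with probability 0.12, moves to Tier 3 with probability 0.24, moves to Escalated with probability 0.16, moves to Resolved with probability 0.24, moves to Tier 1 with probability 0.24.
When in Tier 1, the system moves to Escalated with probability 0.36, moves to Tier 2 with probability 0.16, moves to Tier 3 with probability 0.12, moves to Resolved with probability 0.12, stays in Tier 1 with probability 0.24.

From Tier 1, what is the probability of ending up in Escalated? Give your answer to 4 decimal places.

0.6783

Let h(s) be the probability of absorption at Escalated starting from transient state s. Then h(Escalated) = 1 and h(Resolved) = 0. By first-step analysis:
h(Tier 3) = 0.16·1 + 0.24·h(Tier 3) + 0.12·0 + 0.24·h(Tier 2) + 0.24·h(Tier 1)
h(Tier 2) = 0.16·1 + 0.24·h(Tier 3) + 0.24·0 + 0.12·h(Tier 2) + 0.24·h(Tier 1)
h(Tier 1) = 0.36·1 + 0.12·h(Tier 3) + 0.12·0 + 0.16·h(Tier 2) + 0.24·h(Tier 1)
Solving: h(Tier 3) = 0.5915, h(Tier 2) = 0.5281, h(Tier 1) = 0.6783.
Starting from Tier 1, the probability is 0.6783.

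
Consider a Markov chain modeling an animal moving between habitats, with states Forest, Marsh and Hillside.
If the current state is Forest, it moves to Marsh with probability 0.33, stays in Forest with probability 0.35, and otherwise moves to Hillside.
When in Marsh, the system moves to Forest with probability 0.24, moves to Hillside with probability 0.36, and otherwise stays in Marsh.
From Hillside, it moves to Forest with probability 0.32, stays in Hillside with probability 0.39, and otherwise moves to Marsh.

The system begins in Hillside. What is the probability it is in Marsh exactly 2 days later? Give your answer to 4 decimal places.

Sum over the intermediate state after 1 day:
P = P(Hillside→Forest)·P(Forest→Marsh) + P(Hillside→Marsh)·P(Marsh→Marsh) + P(Hillside→Hillside)·P(Hillside→Marsh)
  = 0.32×0.33 + 0.29×0.4 + 0.39×0.29
  = 0.1056 + 0.1160 + 0.1131 = 0.3347

0.3347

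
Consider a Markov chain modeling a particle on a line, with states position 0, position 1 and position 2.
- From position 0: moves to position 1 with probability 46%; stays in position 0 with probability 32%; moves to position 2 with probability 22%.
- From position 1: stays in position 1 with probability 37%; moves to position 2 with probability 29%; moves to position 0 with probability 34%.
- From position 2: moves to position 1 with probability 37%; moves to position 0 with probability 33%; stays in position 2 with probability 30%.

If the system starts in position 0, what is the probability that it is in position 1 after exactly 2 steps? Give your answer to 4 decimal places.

Sum over the intermediate state after 1 step:
P = P(position 0→position 0)·P(position 0→position 1) + P(position 0→position 1)·P(position 1→position 1) + P(position 0→position 2)·P(position 2→position 1)
  = 0.32×0.46 + 0.46×0.37 + 0.22×0.37
  = 0.1472 + 0.1702 + 0.0814 = 0.3988

0.3988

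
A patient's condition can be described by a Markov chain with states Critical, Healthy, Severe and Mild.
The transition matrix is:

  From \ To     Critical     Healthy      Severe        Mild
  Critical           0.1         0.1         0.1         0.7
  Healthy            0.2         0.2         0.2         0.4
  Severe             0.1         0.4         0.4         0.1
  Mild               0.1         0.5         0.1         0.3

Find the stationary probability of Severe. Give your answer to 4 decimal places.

0.1899

Let the stationary distribution be π with π = πP and π_1 + π_2 + π_3 + π_4 = 1.
π_1 = 0.1·π_1 + 0.2·π_2 + 0.1·π_3 + 0.1·π_4
π_2 = 0.1·π_1 + 0.2·π_2 + 0.4·π_3 + 0.5·π_4
π_3 = 0.1·π_1 + 0.2·π_2 + 0.4·π_3 + 0.1·π_4
Solving with the normalization constraint gives π = (0.1329, 0.3291, 0.1899, 0.3481).
So the stationary probability of Severe is 0.1899.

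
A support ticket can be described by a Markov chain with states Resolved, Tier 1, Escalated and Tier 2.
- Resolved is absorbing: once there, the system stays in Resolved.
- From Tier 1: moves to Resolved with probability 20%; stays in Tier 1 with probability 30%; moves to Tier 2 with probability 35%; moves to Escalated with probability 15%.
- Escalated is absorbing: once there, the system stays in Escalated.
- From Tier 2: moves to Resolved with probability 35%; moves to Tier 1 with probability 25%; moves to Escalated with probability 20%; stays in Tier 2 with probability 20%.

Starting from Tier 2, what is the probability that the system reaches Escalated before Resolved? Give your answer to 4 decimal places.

0.3757

Let h(s) be the probability of absorption at Escalated starting from transient state s. Then h(Escalated) = 1 and h(Resolved) = 0. By first-step analysis:
h(Tier 1) = 0.2·0 + 0.3·h(Tier 1) + 0.15·1 + 0.35·h(Tier 2)
h(Tier 2) = 0.35·0 + 0.25·h(Tier 1) + 0.2·1 + 0.2·h(Tier 2)
Solving: h(Tier 1) = 0.4021, h(Tier 2) = 0.3757.
Starting from Tier 2, the probability is 0.3757.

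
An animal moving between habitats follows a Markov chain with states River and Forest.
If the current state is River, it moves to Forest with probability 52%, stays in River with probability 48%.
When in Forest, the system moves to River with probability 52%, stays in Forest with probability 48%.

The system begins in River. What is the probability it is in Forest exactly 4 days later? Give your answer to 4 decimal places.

Propagate the distribution vector 4 days from River.
After 0 days: (1.0000, 0.0000)
After 1 day: (0.4800, 0.5200)
After 2 days: (0.5008, 0.4992)
After 3 days: (0.5000, 0.5000)
After 4 days: (0.5000, 0.5000)
P(in Forest after 4 days) = 0.5000

0.5000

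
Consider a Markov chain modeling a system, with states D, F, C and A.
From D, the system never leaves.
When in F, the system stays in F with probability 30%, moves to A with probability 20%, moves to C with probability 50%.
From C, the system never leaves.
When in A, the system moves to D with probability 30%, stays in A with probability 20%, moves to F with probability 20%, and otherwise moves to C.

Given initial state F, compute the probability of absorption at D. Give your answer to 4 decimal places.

Let h(s) be the probability of absorption at D starting from transient state s. Then h(D) = 1 and h(C) = 0. By first-step analysis:
h(F) = 0.3·h(F) + 0.5·0 + 0.2·h(A)
h(A) = 0.3·1 + 0.2·h(F) + 0.3·0 + 0.2·h(A)
Solving: h(F) = 0.1154, h(A) = 0.4038.
Starting from F, the probability is 0.1154.

0.1154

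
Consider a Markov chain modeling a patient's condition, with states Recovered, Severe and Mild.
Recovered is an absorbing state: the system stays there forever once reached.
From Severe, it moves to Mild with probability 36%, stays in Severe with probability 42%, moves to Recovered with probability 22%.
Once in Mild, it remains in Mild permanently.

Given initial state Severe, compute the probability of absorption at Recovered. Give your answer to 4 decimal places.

0.3793

Let h(s) be the probability of absorption at Recovered starting from transient state s. Then h(Recovered) = 1 and h(Mild) = 0. By first-step analysis:
h(Severe) = 0.22·1 + 0.42·h(Severe) + 0.36·0
Solving: h(Severe) = 0.3793.
Starting from Severe, the probability is 0.3793.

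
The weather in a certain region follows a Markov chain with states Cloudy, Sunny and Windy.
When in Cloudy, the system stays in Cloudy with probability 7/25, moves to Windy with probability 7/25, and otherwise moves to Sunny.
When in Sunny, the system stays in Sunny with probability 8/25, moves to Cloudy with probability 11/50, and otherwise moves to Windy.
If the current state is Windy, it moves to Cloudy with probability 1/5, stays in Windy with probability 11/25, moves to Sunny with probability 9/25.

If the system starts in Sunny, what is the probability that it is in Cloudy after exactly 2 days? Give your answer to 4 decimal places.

Sum over the intermediate state after 1 day:
P = P(Sunny→Cloudy)·P(Cloudy→Cloudy) + P(Sunny→Sunny)·P(Sunny→Cloudy) + P(Sunny→Windy)·P(Windy→Cloudy)
  = 0.22×0.28 + 0.32×0.22 + 0.46×0.2
  = 0.0616 + 0.0704 + 0.0920 = 0.2240

0.2240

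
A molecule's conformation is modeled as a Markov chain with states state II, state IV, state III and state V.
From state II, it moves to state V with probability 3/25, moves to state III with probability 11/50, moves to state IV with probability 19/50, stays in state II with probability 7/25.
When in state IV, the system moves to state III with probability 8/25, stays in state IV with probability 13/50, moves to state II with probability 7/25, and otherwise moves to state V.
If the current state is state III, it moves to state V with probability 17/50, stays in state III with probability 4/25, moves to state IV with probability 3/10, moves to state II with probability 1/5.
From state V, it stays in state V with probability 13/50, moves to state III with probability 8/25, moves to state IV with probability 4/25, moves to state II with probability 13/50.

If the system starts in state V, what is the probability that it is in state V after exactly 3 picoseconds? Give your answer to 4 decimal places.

0.2112

Propagate the distribution vector 3 picoseconds from state V.
After 0 picoseconds: (0.0000, 0.0000, 0.0000, 1.0000)
After 1 picosecond: (0.2600, 0.1600, 0.3200, 0.2600)
After 2 picoseconds: (0.2492, 0.2780, 0.2428, 0.2300)
After 3 picoseconds: (0.2560, 0.2766, 0.2562, 0.2112)
P(in state V after 3 picoseconds) = 0.2112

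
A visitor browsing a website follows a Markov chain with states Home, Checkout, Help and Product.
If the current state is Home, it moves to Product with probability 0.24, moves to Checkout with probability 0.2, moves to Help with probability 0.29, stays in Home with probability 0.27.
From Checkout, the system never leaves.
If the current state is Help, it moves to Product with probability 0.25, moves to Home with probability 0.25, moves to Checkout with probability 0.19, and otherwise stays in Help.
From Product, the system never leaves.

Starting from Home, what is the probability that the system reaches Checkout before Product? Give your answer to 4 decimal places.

0.4478

Let h(s) be the probability of absorption at Checkout starting from transient state s. Then h(Checkout) = 1 and h(Product) = 0. By first-step analysis:
h(Home) = 0.27·h(Home) + 0.2·1 + 0.29·h(Help) + 0.24·0
h(Help) = 0.25·h(Home) + 0.19·1 + 0.31·h(Help) + 0.25·0
Solving: h(Home) = 0.4478, h(Help) = 0.4376.
Starting from Home, the probability is 0.4478.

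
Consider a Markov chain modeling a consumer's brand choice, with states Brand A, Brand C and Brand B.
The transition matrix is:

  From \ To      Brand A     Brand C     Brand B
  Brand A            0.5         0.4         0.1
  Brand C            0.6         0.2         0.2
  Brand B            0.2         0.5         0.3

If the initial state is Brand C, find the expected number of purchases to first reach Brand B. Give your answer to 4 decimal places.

6.8750

Let t(s) be the expected number of purchases to first reach Brand B from state s, with t(Brand B) = 0. Conditioning on the first purchase:
t(Brand A) = 1 + 0.5·t(Brand A) + 0.4·t(Brand C)
t(Brand C) = 1 + 0.6·t(Brand A) + 0.2·t(Brand C)
Solving: t(Brand A) = 7.5000, t(Brand C) = 6.8750.
Expected purchases from Brand C to Brand B: 6.8750.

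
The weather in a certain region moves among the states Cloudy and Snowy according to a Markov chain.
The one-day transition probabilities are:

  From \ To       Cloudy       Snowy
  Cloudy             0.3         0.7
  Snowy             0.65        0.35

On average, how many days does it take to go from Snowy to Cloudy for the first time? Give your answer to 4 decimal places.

Let t(s) be the expected number of days to first reach Cloudy from state s, with t(Cloudy) = 0. Conditioning on the first day:
t(Snowy) = 1 + 0.35·t(Snowy)
Solving: t(Snowy) = 1.5385.
Expected days from Snowy to Cloudy: 1.5385.

1.5385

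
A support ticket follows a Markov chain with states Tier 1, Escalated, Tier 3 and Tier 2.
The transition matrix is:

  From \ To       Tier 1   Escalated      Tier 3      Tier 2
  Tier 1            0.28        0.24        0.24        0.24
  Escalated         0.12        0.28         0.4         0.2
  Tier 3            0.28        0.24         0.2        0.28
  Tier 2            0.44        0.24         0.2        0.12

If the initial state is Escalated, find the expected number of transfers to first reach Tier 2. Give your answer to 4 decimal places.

4.2998

Let t(s) be the expected number of transfers to first reach Tier 2 from state s, with t(Tier 2) = 0. Conditioning on the first transfer:
t(Tier 1) = 1 + 0.28·t(Tier 1) + 0.24·t(Escalated) + 0.24·t(Tier 3)
t(Escalated) = 1 + 0.12·t(Tier 1) + 0.28·t(Escalated) + 0.4·t(Tier 3)
t(Tier 3) = 1 + 0.28·t(Tier 1) + 0.24·t(Escalated) + 0.2·t(Tier 3)
Solving: t(Tier 1) = 4.1534, t(Escalated) = 4.2998, t(Tier 3) = 3.9936.
Expected transfers from Escalated to Tier 2: 4.2998.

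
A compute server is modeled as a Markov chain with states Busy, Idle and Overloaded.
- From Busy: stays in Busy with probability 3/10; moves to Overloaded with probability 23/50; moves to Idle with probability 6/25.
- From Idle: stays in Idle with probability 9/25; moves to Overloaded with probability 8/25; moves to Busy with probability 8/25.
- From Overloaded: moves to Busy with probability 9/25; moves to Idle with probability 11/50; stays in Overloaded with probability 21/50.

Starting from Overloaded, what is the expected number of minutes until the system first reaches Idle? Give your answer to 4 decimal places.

Let t(s) be the expected number of minutes to first reach Idle from state s, with t(Idle) = 0. Conditioning on the first minute:
t(Busy) = 1 + 0.3·t(Busy) + 0.46·t(Overloaded)
t(Overloaded) = 1 + 0.36·t(Busy) + 0.42·t(Overloaded)
Solving: t(Busy) = 4.3261, t(Overloaded) = 4.4093.
Expected minutes from Overloaded to Idle: 4.4093.

4.4093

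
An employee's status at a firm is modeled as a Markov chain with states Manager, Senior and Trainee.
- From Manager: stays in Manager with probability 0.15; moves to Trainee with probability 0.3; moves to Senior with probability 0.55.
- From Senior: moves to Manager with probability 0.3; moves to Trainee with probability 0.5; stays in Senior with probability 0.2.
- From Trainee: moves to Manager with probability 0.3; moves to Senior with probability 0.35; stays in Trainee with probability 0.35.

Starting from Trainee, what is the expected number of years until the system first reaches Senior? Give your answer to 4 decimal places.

Let t(s) be the expected number of years to first reach Senior from state s, with t(Senior) = 0. Conditioning on the first year:
t(Manager) = 1 + 0.15·t(Manager) + 0.3·t(Trainee)
t(Trainee) = 1 + 0.3·t(Manager) + 0.35·t(Trainee)
Solving: t(Manager) = 2.0541, t(Trainee) = 2.4865.
Expected years from Trainee to Senior: 2.4865.

2.4865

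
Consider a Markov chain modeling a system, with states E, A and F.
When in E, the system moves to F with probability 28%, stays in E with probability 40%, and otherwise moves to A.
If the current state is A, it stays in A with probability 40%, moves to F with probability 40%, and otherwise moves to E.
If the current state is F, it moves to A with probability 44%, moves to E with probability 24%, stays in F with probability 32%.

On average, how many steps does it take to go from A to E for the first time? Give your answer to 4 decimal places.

Let t(s) be the expected number of steps to first reach E from state s, with t(E) = 0. Conditioning on the first step:
t(A) = 1 + 0.4·t(A) + 0.4·t(F)
t(F) = 1 + 0.44·t(A) + 0.32·t(F)
Solving: t(A) = 4.6552, t(F) = 4.4828.
Expected steps from A to E: 4.6552.

4.6552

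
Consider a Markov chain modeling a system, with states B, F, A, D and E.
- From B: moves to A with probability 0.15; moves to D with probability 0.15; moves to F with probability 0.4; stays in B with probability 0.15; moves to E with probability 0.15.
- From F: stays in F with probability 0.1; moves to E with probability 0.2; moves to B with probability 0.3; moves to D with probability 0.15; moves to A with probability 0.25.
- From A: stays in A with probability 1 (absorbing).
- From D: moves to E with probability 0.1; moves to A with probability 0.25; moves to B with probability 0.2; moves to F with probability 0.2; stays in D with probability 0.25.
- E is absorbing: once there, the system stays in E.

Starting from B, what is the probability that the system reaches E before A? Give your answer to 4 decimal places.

Let h(s) be the probability of absorption at E starting from transient state s. Then h(E) = 1 and h(A) = 0. By first-step analysis:
h(B) = 0.15·h(B) + 0.4·h(F) + 0.15·0 + 0.15·h(D) + 0.15·1
h(F) = 0.3·h(B) + 0.1·h(F) + 0.25·0 + 0.15·h(D) + 0.2·1
h(D) = 0.2·h(B) + 0.2·h(F) + 0.25·0 + 0.25·h(D) + 0.1·1
Solving: h(B) = 0.4442, h(F) = 0.4314, h(D) = 0.3668.
Starting from B, the probability is 0.4442.

0.4442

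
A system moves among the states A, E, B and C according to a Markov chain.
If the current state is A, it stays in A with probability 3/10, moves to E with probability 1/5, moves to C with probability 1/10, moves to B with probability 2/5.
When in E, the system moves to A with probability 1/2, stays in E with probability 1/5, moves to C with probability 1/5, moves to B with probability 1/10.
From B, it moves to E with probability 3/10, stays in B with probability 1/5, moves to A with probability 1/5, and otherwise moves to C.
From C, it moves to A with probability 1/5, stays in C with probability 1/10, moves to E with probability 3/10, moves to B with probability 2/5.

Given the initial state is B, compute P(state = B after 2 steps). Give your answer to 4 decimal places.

Propagate the distribution vector 2 steps from B.
After 0 steps: (0.0000, 0.0000, 1.0000, 0.0000)
After 1 step: (0.2000, 0.3000, 0.2000, 0.3000)
After 2 steps: (0.3100, 0.2500, 0.2700, 0.1700)
P(in B after 2 steps) = 0.2700

0.2700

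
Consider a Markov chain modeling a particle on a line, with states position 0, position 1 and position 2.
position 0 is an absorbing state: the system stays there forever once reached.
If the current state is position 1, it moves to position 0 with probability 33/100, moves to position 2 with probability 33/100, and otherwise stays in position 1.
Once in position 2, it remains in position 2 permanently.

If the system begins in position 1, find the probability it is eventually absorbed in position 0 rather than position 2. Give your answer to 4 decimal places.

0.5000

Let h(s) be the probability of absorption at position 0 starting from transient state s. Then h(position 0) = 1 and h(position 2) = 0. By first-step analysis:
h(position 1) = 0.33·1 + 0.34·h(position 1) + 0.33·0
Solving: h(position 1) = 0.5000.
Starting from position 1, the probability is 0.5000.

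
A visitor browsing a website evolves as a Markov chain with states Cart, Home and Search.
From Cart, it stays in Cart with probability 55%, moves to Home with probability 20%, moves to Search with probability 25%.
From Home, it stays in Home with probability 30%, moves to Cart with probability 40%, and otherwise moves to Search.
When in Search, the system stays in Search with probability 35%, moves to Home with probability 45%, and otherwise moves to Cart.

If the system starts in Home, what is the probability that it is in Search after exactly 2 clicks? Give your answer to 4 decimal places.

Sum over the intermediate state after 1 click:
P = P(Home→Cart)·P(Cart→Search) + P(Home→Home)·P(Home→Search) + P(Home→Search)·P(Search→Search)
  = 0.4×0.25 + 0.3×0.3 + 0.3×0.35
  = 0.1000 + 0.0900 + 0.1050 = 0.2950

0.2950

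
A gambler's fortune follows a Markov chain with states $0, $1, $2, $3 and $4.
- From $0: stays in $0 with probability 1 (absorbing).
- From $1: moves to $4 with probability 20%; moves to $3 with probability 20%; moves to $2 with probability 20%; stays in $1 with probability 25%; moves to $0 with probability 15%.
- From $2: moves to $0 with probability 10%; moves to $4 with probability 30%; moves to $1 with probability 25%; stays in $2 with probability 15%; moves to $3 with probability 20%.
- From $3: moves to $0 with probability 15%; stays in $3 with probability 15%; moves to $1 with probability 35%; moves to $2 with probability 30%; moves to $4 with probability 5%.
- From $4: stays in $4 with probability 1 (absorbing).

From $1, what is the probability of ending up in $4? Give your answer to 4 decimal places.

0.5794

Let h(s) be the probability of absorption at $4 starting from transient state s. Then h($4) = 1 and h($0) = 0. By first-step analysis:
h($1) = 0.15·0 + 0.25·h($1) + 0.2·h($2) + 0.2·h($3) + 0.2·1
h($2) = 0.1·0 + 0.25·h($1) + 0.15·h($2) + 0.2·h($3) + 0.3·1
h($3) = 0.15·0 + 0.35·h($1) + 0.3·h($2) + 0.15·h($3) + 0.05·1
Solving: h($1) = 0.5794, h($2) = 0.6471, h($3) = 0.5258.
Starting from $1, the probability is 0.5794.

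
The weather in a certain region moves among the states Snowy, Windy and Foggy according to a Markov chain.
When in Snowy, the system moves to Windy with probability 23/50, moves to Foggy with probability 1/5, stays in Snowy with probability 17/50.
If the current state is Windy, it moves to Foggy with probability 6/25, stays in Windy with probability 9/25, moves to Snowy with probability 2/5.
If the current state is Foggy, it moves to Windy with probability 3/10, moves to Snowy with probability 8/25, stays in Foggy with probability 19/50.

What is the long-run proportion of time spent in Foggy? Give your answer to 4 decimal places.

0.2624

Let the stationary distribution be π with π = πP and π_1 + π_2 + π_3 = 1.
π_1 = 0.34·π_1 + 0.4·π_2 + 0.32·π_3
π_2 = 0.46·π_1 + 0.36·π_2 + 0.3·π_3
Solving with the normalization constraint gives π = (0.3576, 0.3800, 0.2624).
So the stationary probability of Foggy is 0.2624.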